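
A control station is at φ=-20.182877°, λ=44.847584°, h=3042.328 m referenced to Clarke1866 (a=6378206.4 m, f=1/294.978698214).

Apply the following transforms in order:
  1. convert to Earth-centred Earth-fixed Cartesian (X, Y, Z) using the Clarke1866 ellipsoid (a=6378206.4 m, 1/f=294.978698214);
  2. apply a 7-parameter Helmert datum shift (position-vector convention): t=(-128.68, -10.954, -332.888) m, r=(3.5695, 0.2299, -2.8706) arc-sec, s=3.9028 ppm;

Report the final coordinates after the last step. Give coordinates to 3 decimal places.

start: φ=-20.182877°, λ=44.847584°, h=3042.328 m
→ ECEF (a=6378206.400, f=1/294.978698214): X=4248118.5469, Y=4225577.0987, Z=-2187629.8345
→ Helmert 7p (PV): X=4248062.8160, Y=4225561.3728, Z=-2187902.8696

X=4248062.816 m, Y=4225561.373 m, Z=-2187902.870 m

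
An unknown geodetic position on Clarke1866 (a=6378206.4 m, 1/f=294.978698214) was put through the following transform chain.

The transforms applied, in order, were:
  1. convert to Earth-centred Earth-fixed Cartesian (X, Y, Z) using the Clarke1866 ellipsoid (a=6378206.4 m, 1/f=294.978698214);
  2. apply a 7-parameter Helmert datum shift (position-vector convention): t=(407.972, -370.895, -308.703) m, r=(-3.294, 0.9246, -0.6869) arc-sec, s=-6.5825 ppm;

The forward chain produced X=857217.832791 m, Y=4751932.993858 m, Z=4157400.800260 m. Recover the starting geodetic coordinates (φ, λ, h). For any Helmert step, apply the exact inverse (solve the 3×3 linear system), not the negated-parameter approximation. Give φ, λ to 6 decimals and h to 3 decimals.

start: X=857217.8328, Y=4751932.9939, Z=4157400.8003 m
→ Helmert⁻¹: X=856781.0371, Y=4752271.6250, Z=4157816.6048
→ geod (Bowring, a=6378206.400): φ=40.92183800°, λ=79.78000300°, h=3278.3450 m

φ=40.921838°, λ=79.780003°, h=3278.345 m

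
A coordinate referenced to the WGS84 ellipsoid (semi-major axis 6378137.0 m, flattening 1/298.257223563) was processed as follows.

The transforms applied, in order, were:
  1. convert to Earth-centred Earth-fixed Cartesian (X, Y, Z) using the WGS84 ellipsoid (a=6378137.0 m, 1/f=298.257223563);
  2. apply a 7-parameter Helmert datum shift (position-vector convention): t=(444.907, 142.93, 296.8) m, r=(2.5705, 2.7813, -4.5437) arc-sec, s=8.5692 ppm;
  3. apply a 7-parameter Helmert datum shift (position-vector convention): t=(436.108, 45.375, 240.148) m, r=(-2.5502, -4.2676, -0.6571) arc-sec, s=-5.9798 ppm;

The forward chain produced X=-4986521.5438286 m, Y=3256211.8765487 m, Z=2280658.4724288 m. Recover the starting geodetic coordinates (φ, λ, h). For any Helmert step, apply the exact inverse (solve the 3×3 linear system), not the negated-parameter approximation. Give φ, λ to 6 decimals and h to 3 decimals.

φ=21.076821°, λ=146.862863°, h=2273.944 m

start: X=-4986521.5438, Y=3256211.8765, Z=2280658.4724 m
→ Helmert⁻¹: X=-4986950.6612, Y=3256141.8895, Z=2280575.3985
→ Helmert⁻¹: X=-4987455.2988, Y=3255889.6079, Z=2280151.2317
→ geod (Bowring, a=6378137.000): φ=21.07682100°, λ=146.86286300°, h=2273.9440 m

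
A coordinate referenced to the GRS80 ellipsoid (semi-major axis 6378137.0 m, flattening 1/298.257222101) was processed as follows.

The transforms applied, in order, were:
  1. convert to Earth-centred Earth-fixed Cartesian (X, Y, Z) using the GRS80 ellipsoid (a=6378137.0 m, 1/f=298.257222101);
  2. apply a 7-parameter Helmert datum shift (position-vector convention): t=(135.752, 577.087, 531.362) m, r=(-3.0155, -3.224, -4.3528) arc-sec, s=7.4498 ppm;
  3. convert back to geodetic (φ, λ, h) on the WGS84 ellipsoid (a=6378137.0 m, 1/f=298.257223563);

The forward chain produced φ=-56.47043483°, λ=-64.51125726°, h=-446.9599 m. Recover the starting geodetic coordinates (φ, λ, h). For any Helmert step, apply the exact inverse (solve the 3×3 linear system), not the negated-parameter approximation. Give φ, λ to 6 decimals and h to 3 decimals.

φ=-56.470748°, λ=-64.516737°, h=204.450 m

start: φ=-56.470435°, λ=-64.511257°, h=-446.960 m
→ ECEF (a=6378137.000, f=1/298.257223563): X=1519529.9712, Y=-3187372.3324, Z=-5293182.1716
→ Helmert⁻¹: X=1519367.4292, Y=-3187816.2147, Z=-5293744.4495
→ geod (Bowring, a=6378137.000): φ=-56.47074800°, λ=-64.51673700°, h=204.4500 m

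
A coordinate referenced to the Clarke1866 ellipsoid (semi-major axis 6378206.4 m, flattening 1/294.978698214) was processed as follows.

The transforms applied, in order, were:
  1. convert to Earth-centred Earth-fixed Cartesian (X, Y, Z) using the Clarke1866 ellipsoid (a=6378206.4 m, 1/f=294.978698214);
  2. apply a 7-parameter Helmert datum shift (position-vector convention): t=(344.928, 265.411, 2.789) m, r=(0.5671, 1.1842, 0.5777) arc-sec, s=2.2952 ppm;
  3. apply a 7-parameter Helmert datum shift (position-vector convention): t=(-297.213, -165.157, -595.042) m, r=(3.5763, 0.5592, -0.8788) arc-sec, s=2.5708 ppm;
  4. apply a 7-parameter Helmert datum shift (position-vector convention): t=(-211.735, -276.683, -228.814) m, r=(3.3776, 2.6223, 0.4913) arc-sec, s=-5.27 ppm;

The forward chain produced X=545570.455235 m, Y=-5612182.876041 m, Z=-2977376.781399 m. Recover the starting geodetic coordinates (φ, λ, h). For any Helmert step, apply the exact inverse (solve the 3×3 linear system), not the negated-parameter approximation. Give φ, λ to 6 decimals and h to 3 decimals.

start: X=545570.4552, Y=-5612182.8760, Z=-2977376.7814 m
→ Helmert⁻¹: X=545809.5476, Y=-5611985.8176, Z=-2977064.8214
→ Helmert⁻¹: X=546137.3354, Y=-5611855.5123, Z=-2976363.3463
→ Helmert⁻¹: X=545792.5241, Y=-5612117.7541, Z=-2976340.7407
→ geod (Bowring, a=6378206.400): φ=-27.98828900°, λ=-84.44531000°, h=2444.4740 m

φ=-27.988289°, λ=-84.445310°, h=2444.474 m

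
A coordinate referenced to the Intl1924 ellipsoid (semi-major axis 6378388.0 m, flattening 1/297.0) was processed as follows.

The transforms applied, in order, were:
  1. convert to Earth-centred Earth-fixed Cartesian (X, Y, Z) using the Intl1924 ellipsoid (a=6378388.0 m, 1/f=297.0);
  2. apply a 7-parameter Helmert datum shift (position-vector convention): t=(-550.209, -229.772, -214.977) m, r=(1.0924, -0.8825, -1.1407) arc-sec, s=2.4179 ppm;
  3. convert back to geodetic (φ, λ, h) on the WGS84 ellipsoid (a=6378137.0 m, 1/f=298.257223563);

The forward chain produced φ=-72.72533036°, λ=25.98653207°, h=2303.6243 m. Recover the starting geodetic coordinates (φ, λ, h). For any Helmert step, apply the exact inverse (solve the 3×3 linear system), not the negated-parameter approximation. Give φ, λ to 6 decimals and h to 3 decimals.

φ=-72.720484°, λ=25.985280°, h=2092.116 m

start: φ=-72.725330°, λ=25.986532°, h=2303.624 m
→ ECEF (a=6378137.000, f=1/298.257223563): X=1708350.7555, Y=832721.3034, Z=-6070409.8708
→ Helmert⁻¹: X=1708866.2550, Y=832926.3635, Z=-6070191.9393
→ geod (Bowring, a=6378388.000): φ=-72.72048400°, λ=25.98528000°, h=2092.1160 m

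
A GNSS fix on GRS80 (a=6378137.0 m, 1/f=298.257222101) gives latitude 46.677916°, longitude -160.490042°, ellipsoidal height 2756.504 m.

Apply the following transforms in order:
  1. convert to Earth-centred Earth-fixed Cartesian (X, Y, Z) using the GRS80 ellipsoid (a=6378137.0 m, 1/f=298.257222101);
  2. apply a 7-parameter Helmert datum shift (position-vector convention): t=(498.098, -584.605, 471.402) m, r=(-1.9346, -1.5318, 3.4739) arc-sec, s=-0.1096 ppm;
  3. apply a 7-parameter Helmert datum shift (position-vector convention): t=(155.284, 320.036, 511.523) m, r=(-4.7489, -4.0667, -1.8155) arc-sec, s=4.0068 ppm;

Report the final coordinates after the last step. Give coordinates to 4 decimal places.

start: φ=46.677916°, λ=-160.490042°, h=2756.504 m
→ ECEF (a=6378137.000, f=1/298.257222101): X=-4133885.0219, Y=-1464694.0774, Z=4619277.5142
→ Helmert 7p (PV): X=-4133396.1070, Y=-1465304.8194, Z=4619731.4478
→ Helmert 7p (PV): X=-4133361.3647, Y=-1464847.9112, Z=4620213.7234

X=-4133361.3647 m, Y=-1464847.9112 m, Z=4620213.7234 m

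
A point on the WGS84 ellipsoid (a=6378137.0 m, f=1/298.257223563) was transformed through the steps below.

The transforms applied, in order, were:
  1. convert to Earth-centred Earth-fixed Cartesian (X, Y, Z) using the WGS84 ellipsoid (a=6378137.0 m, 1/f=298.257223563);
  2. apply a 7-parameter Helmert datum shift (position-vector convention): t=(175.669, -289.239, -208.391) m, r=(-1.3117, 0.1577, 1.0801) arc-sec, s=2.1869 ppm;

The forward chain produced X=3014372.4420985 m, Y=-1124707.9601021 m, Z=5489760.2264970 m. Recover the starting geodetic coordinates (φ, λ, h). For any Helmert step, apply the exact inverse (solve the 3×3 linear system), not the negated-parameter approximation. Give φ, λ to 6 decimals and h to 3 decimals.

start: X=3014372.4421, Y=-1124707.9601, Z=5489760.2265 m
→ Helmert⁻¹: X=3014180.0958, Y=-1124466.9580, Z=5489951.7652
→ geod (Bowring, a=6378137.000): φ=59.79739200°, λ=-20.45848200°, h=920.4570 m

φ=59.797392°, λ=-20.458482°, h=920.457 m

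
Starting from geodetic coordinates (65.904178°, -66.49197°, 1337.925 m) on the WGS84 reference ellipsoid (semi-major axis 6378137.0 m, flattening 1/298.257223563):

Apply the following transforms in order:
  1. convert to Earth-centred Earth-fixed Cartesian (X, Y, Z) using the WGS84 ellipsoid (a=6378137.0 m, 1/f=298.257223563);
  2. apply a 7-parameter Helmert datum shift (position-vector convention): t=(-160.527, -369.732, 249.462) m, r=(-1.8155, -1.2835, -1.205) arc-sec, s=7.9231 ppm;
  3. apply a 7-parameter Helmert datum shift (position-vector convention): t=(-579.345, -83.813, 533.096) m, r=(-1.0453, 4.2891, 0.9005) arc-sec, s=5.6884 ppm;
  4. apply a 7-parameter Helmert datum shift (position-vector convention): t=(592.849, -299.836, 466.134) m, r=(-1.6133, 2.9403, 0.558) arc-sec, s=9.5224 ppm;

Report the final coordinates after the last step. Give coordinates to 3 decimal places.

X=1041836.944 m, Y=-2395715.954 m, Z=5802219.678 m

start: φ=65.904178°, λ=-66.491970°, h=1337.925 m
→ ECEF (a=6378137.000, f=1/298.257223563): X=1041789.6899, Y=-2395034.2732, Z=5800814.8417
→ Helmert 7p (PV): X=1041587.3289, Y=-2395378.0095, Z=5801137.8276
→ Helmert 7p (PV): X=1041144.9969, Y=-2395441.5021, Z=5801694.4030
→ Helmert 7p (PV): X=1041836.9442, Y=-2395715.9535, Z=5802219.6775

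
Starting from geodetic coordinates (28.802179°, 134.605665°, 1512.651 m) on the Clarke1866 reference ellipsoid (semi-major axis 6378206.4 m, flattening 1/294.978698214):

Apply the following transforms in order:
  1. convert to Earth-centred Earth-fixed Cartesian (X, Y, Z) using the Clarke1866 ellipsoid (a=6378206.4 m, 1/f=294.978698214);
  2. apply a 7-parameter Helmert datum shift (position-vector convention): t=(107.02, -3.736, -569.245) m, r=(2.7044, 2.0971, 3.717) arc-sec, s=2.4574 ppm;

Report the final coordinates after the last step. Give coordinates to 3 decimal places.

start: φ=28.802179°, λ=134.605665°, h=1512.651 m
→ ECEF (a=6378206.400, f=1/294.978698214): X=-3928848.4603, Y=3983304.2690, Z=3055266.5300
→ Helmert 7p (PV): X=-3928791.8134, Y=3983199.4629, Z=3054796.9642

X=-3928791.813 m, Y=3983199.463 m, Z=3054796.964 m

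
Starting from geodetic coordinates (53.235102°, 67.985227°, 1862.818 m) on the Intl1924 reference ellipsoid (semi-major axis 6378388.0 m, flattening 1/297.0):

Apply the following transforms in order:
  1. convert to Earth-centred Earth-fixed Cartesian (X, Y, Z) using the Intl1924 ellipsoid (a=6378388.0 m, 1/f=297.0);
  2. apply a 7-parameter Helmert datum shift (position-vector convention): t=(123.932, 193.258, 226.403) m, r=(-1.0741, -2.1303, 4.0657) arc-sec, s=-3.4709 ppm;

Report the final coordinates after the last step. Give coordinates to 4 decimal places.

X=1434550.3394 m, Y=3548247.0174 m, Z=5088045.6138 m

start: φ=53.235102°, λ=67.985227°, h=1862.818 m
→ ECEF (a=6378388.000, f=1/297.0): X=1434553.8684, Y=3548011.3035, Z=5087840.5300
→ Helmert 7p (PV): X=1434550.3394, Y=3548247.0174, Z=5088045.6138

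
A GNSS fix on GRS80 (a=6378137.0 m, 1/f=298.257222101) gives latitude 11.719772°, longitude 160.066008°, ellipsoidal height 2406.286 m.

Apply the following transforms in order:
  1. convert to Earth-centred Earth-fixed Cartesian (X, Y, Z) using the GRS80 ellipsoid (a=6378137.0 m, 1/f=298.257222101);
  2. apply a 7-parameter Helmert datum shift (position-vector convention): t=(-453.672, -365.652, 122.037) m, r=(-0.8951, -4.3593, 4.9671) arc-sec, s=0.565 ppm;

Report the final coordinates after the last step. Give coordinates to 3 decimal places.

X=-5874558.972 m, Y=2129808.901 m, Z=1287543.294 m

start: φ=11.719772°, λ=160.066008°, h=2406.286 m
→ ECEF (a=6378137.000, f=1/298.257222101): X=-5874023.4689, Y=2130309.2158, Z=1287553.9186
→ Helmert 7p (PV): X=-5874558.9719, Y=2129808.9014, Z=1287543.2939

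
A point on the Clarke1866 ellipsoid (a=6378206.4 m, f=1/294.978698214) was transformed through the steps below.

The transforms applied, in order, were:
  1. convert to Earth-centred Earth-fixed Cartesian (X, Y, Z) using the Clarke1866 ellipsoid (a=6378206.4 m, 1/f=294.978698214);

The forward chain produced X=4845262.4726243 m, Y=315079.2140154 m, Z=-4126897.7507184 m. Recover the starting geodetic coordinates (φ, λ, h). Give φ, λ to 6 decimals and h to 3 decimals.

φ=-40.554688°, λ=3.720609°, h=3261.554 m

start: X=4845262.4726, Y=315079.2140, Z=-4126897.7507 m
→ geod (Bowring, a=6378206.400): φ=-40.55468800°, λ=3.72060900°, h=3261.5540 m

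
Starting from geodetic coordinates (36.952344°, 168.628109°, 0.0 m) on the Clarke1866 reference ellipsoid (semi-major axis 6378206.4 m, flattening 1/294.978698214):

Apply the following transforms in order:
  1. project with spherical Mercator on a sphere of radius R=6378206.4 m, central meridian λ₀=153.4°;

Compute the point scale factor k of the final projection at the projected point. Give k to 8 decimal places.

start: φ=36.952344°, λ=168.628109°, h=0.000 m
→ into merc (λ₀=153.4°): φ=36.95234400°, λ−λ₀=15.22810900°
scale k = 1.25135178

1.25135178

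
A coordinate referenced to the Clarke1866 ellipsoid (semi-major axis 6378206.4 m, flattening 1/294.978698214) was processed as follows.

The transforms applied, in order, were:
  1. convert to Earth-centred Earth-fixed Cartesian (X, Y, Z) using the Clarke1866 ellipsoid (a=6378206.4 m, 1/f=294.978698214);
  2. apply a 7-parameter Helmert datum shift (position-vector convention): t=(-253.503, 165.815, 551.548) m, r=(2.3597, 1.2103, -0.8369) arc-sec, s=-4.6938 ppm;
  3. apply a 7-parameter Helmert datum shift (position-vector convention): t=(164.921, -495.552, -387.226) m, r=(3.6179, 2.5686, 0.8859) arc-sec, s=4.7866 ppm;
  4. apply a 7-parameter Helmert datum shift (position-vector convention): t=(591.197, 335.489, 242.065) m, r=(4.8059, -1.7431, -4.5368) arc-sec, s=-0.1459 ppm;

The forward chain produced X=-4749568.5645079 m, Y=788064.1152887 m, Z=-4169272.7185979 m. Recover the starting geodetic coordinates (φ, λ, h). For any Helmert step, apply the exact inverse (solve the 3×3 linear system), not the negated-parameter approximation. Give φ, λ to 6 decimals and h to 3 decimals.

φ=-41.085510°, λ=170.583895°, h=580.148 m

start: X=-4749568.5645, Y=788064.1153, Z=-4169272.7186 m
→ Helmert⁻¹: X=-4750213.0117, Y=787527.1124, Z=-4169493.5980
→ Helmert⁻¹: X=-4750299.8922, Y=787966.1674, Z=-4169159.3924
→ Helmert⁻¹: X=-4750047.4143, Y=787737.0746, Z=-4169767.3959
→ geod (Bowring, a=6378206.400): φ=-41.08551000°, λ=170.58389500°, h=580.1480 m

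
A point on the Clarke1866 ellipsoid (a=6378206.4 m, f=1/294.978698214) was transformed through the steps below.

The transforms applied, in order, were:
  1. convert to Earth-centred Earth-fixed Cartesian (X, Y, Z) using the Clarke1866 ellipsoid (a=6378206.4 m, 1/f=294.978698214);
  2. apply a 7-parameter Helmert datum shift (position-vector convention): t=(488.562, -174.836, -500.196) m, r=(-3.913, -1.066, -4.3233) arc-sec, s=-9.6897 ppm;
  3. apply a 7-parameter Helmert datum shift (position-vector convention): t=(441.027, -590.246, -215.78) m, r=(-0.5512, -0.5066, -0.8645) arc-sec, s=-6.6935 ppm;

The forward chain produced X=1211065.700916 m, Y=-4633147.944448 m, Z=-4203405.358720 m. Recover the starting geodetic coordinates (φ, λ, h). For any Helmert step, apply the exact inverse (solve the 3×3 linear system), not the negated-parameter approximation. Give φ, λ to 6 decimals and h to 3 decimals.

start: X=1211065.7009, Y=-4633147.9444, Z=-4203405.3587 m
→ Helmert⁻¹: X=1210641.8700, Y=-4632572.4004, Z=-4203233.0660
→ Helmert⁻¹: X=1210240.4068, Y=-4632337.3532, Z=-4202867.7272
→ geod (Bowring, a=6378206.400): φ=-41.47040900°, λ=-75.35823000°, h=2049.5860 m

φ=-41.470409°, λ=-75.358230°, h=2049.586 m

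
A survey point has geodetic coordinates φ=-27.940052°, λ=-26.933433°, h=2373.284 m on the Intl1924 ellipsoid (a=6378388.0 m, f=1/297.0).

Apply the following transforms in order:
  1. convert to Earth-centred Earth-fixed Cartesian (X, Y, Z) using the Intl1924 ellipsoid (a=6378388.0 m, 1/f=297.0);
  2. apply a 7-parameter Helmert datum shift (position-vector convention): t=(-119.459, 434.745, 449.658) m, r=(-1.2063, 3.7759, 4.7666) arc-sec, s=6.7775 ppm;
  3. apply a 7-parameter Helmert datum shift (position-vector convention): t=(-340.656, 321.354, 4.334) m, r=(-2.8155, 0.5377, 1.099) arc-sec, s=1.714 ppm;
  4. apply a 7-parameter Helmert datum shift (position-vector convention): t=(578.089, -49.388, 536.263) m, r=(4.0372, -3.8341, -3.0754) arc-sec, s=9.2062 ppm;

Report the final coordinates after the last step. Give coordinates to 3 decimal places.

start: φ=-27.940052°, λ=-26.933433°, h=2373.284 m
→ ECEF (a=6378388.000, f=1/297.0): X=5029292.9332, Y=-2555197.0308, Z=-2971791.4242
→ Helmert 7p (PV): X=5029212.2068, Y=-2554680.7603, Z=-2971439.0311
→ Helmert 7p (PV): X=5028886.0364, Y=-2554377.5489, Z=-2971418.0292
→ Helmert 7p (PV): X=5029527.5703, Y=-2554467.2744, Z=-2970865.6397

X=5029527.570 m, Y=-2554467.274 m, Z=-2970865.640 m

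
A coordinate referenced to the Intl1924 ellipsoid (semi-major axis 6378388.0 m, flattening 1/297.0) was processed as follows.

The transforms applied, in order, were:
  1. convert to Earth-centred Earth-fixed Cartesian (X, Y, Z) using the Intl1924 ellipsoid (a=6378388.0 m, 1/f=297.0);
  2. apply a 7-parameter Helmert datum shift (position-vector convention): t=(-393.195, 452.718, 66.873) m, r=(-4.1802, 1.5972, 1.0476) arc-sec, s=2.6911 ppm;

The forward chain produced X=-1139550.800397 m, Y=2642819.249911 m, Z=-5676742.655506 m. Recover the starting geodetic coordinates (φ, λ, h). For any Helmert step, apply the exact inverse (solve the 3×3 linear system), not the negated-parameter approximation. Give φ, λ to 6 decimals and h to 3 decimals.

φ=-63.275046°, λ=113.319483°, h=3126.668 m

start: X=-1139550.8004, Y=2642819.2499, Z=-5676742.6555 m
→ Helmert⁻¹: X=-1139097.1613, Y=2642480.2525, Z=-5676749.5192
→ geod (Bowring, a=6378388.000): φ=-63.27504600°, λ=113.31948300°, h=3126.6680 m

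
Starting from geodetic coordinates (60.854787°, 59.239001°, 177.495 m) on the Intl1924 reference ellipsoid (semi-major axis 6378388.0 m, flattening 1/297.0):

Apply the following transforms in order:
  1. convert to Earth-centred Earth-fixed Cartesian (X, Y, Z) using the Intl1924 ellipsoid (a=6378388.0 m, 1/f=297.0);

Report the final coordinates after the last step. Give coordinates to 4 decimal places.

start: φ=60.854787°, λ=59.239001°, h=177.495 m
→ ECEF (a=6378388.000, f=1/297.0): X=1592943.7824, Y=2676328.4063, Z=5547755.5813

X=1592943.7824 m, Y=2676328.4063 m, Z=5547755.5813 m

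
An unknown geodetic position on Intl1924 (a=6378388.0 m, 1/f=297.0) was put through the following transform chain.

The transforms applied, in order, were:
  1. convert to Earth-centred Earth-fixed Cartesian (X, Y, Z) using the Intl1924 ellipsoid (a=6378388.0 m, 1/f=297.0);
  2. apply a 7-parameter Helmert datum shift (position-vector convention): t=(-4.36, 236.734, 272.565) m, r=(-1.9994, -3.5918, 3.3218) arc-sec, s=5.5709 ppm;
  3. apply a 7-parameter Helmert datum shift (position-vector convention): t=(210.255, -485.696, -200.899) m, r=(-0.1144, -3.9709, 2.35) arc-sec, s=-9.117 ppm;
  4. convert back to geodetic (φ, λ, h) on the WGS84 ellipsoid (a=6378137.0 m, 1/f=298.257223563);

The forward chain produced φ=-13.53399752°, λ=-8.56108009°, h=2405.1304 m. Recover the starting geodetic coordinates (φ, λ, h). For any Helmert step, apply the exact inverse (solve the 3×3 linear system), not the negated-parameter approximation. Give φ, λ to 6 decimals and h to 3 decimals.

start: φ=-13.533998°, λ=-8.561080°, h=2405.130 m
→ ECEF (a=6378137.000, f=1/298.257223563): X=6135367.1579, Y=-923624.5216, Z=-1483468.7773
→ Helmert⁻¹: X=6135173.7617, Y=-923216.3179, Z=-1483400.0245
→ Helmert⁻¹: X=6135103.2325, Y=-923532.3277, Z=-1483780.1102
→ geod (Bowring, a=6378388.000): φ=-13.53768800°, λ=-8.56060100°, h=1964.9100 m

φ=-13.537688°, λ=-8.560601°, h=1964.910 m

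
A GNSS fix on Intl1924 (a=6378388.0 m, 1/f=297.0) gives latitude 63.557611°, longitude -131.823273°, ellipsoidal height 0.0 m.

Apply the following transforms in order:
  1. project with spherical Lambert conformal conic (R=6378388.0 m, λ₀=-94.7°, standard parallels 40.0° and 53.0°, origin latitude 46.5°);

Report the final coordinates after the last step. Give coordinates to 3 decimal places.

start: φ=63.557611°, λ=-131.823273°, h=0.000 m
→ lcc (R=6378388.0, λ₀=-94.7°): E=-1853042.5621, N=2362009.2756

E=-1853042.562 m, N=2362009.276 m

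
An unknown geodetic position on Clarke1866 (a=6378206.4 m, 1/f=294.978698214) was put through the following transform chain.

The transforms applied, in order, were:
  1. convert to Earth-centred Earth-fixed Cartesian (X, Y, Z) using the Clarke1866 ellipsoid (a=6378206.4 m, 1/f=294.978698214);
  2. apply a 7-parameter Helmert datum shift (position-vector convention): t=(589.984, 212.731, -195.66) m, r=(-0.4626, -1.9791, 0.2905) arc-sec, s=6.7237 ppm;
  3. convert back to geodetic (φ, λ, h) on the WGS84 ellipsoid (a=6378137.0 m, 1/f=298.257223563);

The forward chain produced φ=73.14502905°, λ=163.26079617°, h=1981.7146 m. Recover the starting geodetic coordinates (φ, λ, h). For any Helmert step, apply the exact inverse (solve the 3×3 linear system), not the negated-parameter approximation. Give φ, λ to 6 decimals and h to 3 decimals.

φ=73.142966°, λ=163.272134°, h=2420.839 m

start: φ=73.145029°, λ=163.260796°, h=1981.715 m
→ ECEF (a=6378137.000, f=1/298.257223563): X=-1776981.8420, Y=534445.6880, Z=6083851.1971
→ Helmert⁻¹: X=-1777500.7459, Y=534218.2234, Z=6084024.2032
→ geod (Bowring, a=6378206.400): φ=73.14296600°, λ=163.27213400°, h=2420.8390 m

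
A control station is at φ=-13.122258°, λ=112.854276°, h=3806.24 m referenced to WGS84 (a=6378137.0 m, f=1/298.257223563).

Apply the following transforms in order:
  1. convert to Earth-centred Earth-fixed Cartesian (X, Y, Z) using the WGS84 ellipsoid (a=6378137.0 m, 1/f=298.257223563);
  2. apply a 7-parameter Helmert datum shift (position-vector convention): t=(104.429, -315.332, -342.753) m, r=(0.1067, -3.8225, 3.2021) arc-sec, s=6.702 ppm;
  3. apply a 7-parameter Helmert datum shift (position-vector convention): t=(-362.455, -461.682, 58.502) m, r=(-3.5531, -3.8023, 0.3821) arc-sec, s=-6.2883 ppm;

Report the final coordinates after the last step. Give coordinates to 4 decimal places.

X=-2414672.6998 m, Y=5727516.1940 m, Z=-1439914.7495 m

start: φ=-13.122258°, λ=112.854276°, h=3806.240 m
→ ECEF (a=6378137.000, f=1/298.257223563): X=-2414367.3528, Y=5728356.8479, Z=-1439444.9494
→ Helmert 7p (PV): X=-2414341.3578, Y=5728043.1705, Z=-1439839.1296
→ Helmert 7p (PV): X=-2414672.6998, Y=5727516.1940, Z=-1439914.7495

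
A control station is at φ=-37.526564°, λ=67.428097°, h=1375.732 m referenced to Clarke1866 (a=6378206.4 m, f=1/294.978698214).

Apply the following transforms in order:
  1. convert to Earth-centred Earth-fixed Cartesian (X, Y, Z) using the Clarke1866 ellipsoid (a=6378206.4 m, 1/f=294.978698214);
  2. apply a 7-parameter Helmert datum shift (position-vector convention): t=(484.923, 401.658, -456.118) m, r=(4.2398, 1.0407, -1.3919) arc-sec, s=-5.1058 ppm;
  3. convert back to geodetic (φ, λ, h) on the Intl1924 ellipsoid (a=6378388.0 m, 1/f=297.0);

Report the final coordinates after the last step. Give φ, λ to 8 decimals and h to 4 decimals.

start: φ=-37.526564°, λ=67.428097°, h=1375.732 m
→ ECEF (a=6378206.400, f=1/294.978698214): X=1944479.3844, Y=4677776.0076, Z=-3864547.1754
→ Helmert 7p (PV): X=1944966.4470, Y=4678220.0962, Z=-3864897.2207
→ geod (Bowring, a=6378388.000): φ=-37.52451465°, λ=67.42493850°, h=1826.5909 m

φ=-37.52451465°, λ=67.42493850°, h=1826.5909 m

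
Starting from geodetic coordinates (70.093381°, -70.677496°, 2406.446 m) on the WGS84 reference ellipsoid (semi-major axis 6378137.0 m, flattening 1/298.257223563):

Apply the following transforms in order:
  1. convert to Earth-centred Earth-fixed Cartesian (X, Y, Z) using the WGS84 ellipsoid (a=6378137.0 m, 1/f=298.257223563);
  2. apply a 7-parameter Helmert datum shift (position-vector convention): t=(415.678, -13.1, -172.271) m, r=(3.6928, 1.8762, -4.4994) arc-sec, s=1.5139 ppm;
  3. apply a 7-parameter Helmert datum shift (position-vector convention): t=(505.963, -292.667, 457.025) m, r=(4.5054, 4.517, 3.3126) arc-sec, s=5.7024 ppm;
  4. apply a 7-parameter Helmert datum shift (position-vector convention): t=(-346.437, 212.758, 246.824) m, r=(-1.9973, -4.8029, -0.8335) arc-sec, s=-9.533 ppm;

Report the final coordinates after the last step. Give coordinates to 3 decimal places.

start: φ=70.093381°, λ=-70.677496°, h=2406.446 m
→ ECEF (a=6378137.000, f=1/298.257223563): X=720983.5165, Y=-2056216.3657, Z=5976857.7932
→ Helmert 7p (PV): X=721409.7983, Y=-2056355.3110, Z=5976651.1995
→ Helmert 7p (PV): X=722083.7838, Y=-2056778.6659, Z=5977081.5907
→ Helmert 7p (PV): X=721582.9763, Y=-2056491.3418, Z=5977308.1648

X=721582.976 m, Y=-2056491.342 m, Z=5977308.165 m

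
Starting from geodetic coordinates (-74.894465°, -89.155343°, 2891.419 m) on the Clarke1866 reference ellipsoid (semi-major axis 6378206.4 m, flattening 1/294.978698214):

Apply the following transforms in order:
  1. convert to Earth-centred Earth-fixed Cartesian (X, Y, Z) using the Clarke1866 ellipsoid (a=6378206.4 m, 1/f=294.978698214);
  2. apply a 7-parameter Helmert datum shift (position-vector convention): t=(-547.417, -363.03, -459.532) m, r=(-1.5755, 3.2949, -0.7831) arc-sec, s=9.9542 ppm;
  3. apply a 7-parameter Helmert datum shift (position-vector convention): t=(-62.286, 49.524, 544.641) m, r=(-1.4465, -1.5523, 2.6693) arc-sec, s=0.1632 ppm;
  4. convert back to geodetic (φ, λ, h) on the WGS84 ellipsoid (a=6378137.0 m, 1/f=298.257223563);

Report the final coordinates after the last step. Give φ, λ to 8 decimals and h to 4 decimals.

φ=-74.88972905°, λ=-89.17773742°, h=2800.5505 m

start: φ=-74.894465°, λ=-89.155343°, h=2891.419 m
→ ECEF (a=6378206.400, f=1/294.978698214): X=24591.3192, Y=-1667986.8067, Z=-6138319.6033
→ Helmert 7p (PV): X=23939.7590, Y=-1668413.4199, Z=-6138827.8896
→ Helmert 7p (PV): X=23945.2675, Y=-1668406.9090, Z=-6138272.3700
→ geod (Bowring, a=6378137.000): φ=-74.88972905°, λ=-89.17773742°, h=2800.5505 m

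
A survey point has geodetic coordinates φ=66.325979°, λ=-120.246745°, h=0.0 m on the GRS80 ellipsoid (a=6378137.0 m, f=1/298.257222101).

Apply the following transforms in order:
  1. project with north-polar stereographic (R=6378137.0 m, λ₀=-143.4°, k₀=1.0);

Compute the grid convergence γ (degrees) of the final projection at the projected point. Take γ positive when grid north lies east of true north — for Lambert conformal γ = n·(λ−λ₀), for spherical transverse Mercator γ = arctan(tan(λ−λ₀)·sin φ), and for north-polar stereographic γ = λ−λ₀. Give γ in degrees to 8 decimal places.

start: φ=66.325979°, λ=-120.246745°, h=0.000 m
→ into stereo (λ₀=-143.4°): φ=66.32597900°, λ−λ₀=23.15325500°
convergence γ = 23.15325500°

23.15325500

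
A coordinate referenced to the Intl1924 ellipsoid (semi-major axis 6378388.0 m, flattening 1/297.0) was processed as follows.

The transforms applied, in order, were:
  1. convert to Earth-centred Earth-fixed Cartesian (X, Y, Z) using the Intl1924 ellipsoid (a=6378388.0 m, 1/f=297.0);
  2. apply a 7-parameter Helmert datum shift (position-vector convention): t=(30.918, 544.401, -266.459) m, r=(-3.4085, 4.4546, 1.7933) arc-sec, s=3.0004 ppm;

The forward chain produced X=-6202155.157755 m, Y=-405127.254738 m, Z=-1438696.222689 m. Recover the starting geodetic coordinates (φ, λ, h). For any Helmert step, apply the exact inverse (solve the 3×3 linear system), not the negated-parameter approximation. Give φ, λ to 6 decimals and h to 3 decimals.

start: X=-6202155.1578, Y=-405127.2547, Z=-1438696.2227 m
→ Helmert⁻¹: X=-6202139.9251, Y=-405592.7440, Z=-1438566.0948
→ geod (Bowring, a=6378388.000): φ=-13.11690100°, λ=-176.25843500°, h=2404.9570 m

φ=-13.116901°, λ=-176.258435°, h=2404.957 m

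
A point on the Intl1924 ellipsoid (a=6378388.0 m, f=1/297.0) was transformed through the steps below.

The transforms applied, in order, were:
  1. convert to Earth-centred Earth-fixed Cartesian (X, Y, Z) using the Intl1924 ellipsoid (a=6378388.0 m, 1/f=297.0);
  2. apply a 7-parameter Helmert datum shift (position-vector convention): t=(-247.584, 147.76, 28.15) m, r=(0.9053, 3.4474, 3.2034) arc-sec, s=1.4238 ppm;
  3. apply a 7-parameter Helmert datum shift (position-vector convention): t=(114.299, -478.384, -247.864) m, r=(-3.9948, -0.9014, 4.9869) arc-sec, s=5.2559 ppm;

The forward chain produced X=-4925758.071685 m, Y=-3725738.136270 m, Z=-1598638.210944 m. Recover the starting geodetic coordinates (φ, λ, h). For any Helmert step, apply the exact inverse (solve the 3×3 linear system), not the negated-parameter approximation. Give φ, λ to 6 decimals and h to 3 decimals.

start: X=-4925758.0717, Y=-3725738.1363, Z=-1598638.2109 m
→ Helmert⁻¹: X=-4925943.5284, Y=-3725090.1200, Z=-1598432.5642
→ Helmert⁻¹: X=-4925720.0681, Y=-3725163.0930, Z=-1598524.4143
→ geod (Bowring, a=6378388.000): φ=-14.60594500°, λ=-142.90096000°, h=2217.5420 m

φ=-14.605945°, λ=-142.900960°, h=2217.542 m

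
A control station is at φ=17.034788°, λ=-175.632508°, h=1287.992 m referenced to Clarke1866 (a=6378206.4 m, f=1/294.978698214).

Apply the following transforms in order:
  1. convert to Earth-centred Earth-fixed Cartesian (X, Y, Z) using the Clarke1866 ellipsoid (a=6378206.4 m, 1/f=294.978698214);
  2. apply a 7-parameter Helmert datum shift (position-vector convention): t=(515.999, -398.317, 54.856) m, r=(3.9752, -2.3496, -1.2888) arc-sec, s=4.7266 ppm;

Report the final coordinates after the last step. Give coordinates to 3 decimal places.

X=-6083198.390 m, Y=-465038.550 m, Z=1856764.799 m

start: φ=17.034788°, λ=-175.632508°, h=1287.992 m
→ ECEF (a=6378206.400, f=1/294.978698214): X=-6083661.5800, Y=-464640.2645, Z=1856779.4217
→ Helmert 7p (PV): X=-6083198.3903, Y=-465038.5497, Z=1856764.7988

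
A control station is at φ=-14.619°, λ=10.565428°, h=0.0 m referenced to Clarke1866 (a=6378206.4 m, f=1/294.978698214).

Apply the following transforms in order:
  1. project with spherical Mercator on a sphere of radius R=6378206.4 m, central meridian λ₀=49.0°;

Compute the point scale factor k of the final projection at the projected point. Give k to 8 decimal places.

1.03345765

start: φ=-14.619000°, λ=10.565428°, h=0.000 m
→ into merc (λ₀=49.0°): φ=-14.61900000°, λ−λ₀=-38.43457200°
scale k = 1.03345765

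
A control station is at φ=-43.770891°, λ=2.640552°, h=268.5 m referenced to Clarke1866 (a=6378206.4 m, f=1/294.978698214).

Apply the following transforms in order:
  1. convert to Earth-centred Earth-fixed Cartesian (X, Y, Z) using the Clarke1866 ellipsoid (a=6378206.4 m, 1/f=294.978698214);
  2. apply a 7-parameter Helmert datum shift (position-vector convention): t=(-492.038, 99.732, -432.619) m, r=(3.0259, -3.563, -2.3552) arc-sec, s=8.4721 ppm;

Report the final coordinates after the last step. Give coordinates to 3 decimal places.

start: φ=-43.770891°, λ=2.640552°, h=268.500 m
→ ECEF (a=6378206.400, f=1/294.978698214): X=4608550.9688, Y=212541.6817, Z=-4389728.0855
→ Helmert 7p (PV): X=4608176.2302, Y=212654.9898, Z=-4390115.1683

X=4608176.230 m, Y=212654.990 m, Z=-4390115.168 m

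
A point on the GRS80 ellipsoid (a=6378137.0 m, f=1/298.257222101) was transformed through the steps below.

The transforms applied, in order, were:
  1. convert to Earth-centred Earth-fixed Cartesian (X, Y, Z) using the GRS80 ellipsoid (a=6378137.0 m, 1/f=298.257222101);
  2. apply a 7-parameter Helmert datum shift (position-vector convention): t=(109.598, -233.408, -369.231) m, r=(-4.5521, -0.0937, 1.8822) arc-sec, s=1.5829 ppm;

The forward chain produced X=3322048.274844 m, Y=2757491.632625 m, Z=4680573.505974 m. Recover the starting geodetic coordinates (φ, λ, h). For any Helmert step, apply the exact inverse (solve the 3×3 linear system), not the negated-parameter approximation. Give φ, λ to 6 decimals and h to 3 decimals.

φ=47.505749°, λ=39.696346°, h=1444.550 m

start: X=3322048.2748, Y=2757491.6326, Z=4680573.5060 m
→ Helmert⁻¹: X=3321960.7084, Y=2757587.0562, Z=4680994.6762
→ geod (Bowring, a=6378137.000): φ=47.50574900°, λ=39.69634600°, h=1444.5500 m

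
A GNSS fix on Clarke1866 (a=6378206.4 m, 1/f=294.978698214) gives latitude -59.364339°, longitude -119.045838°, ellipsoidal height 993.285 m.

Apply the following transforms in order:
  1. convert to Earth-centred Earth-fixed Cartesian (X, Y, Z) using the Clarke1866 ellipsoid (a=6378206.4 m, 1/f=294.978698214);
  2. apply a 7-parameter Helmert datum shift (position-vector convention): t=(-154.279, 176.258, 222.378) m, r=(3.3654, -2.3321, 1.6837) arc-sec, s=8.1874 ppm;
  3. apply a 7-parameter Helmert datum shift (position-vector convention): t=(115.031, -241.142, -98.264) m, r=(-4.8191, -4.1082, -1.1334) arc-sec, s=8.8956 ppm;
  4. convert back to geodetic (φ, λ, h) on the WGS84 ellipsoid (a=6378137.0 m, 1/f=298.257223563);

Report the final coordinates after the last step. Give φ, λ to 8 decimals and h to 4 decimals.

start: φ=-59.364339°, λ=-119.045838°, h=993.285 m
→ ECEF (a=6378206.400, f=1/294.978698214): X=-1582210.2782, Y=-2849005.1767, Z=-5465385.6229
→ Helmert 7p (PV): X=-1582292.4613, Y=-2848775.9865, Z=-5465272.3658
→ Helmert 7p (PV): X=-1582098.3061, Y=-2849161.4654, Z=-5465384.2033
→ geod (Bowring, a=6378137.000): φ=-59.36182162°, λ=-119.04278296°, h=927.4138 m

φ=-59.36182162°, λ=-119.04278296°, h=927.4138 m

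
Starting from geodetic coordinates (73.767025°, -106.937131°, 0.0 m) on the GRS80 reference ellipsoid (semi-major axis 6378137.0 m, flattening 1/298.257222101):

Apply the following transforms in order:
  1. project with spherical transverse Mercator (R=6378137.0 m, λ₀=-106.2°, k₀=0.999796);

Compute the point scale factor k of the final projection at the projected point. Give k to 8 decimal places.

0.99980247

start: φ=73.767025°, λ=-106.937131°, h=0.000 m
→ into tm (λ₀=-106.2°): φ=73.76702500°, λ−λ₀=-0.73713100°
scale k = 0.99980247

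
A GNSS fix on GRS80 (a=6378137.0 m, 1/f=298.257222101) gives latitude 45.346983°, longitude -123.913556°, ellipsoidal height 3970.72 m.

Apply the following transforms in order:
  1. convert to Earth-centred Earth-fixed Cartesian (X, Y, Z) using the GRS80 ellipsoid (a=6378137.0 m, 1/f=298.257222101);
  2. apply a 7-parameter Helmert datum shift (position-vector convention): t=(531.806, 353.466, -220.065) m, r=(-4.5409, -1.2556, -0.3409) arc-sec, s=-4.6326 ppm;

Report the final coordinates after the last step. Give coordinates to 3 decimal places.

start: φ=45.346983°, λ=-123.913556°, h=3970.720 m
→ ECEF (a=6378137.000, f=1/298.257222101): X=-2506848.7109, Y=-3728678.4883, Z=4517357.8123
→ Helmert 7p (PV): X=-2506338.9526, Y=-3728204.1570, Z=4517183.6463

X=-2506338.953 m, Y=-3728204.157 m, Z=4517183.646 m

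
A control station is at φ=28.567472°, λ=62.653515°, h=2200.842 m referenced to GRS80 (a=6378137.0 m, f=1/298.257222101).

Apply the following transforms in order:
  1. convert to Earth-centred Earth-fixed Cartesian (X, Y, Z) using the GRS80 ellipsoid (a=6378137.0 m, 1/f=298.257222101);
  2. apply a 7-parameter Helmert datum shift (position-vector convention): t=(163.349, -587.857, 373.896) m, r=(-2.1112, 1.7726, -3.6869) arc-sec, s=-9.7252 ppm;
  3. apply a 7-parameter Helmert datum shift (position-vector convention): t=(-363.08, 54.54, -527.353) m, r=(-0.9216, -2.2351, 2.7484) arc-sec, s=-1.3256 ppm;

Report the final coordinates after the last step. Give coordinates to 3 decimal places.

start: φ=28.567472°, λ=62.653515°, h=2200.842 m
→ ECEF (a=6378137.000, f=1/298.257222101): X=2576081.6176, Y=4981146.8328, Z=3032938.7566
→ Helmert 7p (PV): X=2576335.0130, Y=4980495.5302, Z=3033210.0350
→ Helmert 7p (PV): X=2575869.2867, Y=4980591.3492, Z=3032684.3255

X=2575869.287 m, Y=4980591.349 m, Z=3032684.325 m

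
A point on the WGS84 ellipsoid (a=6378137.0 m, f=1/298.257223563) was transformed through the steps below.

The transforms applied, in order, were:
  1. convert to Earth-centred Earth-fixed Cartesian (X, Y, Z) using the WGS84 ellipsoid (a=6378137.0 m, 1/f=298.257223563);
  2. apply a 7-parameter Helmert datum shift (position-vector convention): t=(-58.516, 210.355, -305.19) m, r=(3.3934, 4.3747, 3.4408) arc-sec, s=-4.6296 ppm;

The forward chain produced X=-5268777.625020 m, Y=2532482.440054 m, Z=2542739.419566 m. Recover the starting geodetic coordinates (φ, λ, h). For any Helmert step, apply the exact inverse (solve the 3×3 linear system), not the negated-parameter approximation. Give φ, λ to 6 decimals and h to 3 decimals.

φ=23.650112°, λ=154.328854°, h=172.642 m

start: X=-5268777.6250, Y=2532482.4401, Z=2542739.4196 m
→ Helmert⁻¹: X=-5268755.1896, Y=2532413.5341, Z=2542902.9747
→ geod (Bowring, a=6378137.000): φ=23.65011200°, λ=154.32885400°, h=172.6420 m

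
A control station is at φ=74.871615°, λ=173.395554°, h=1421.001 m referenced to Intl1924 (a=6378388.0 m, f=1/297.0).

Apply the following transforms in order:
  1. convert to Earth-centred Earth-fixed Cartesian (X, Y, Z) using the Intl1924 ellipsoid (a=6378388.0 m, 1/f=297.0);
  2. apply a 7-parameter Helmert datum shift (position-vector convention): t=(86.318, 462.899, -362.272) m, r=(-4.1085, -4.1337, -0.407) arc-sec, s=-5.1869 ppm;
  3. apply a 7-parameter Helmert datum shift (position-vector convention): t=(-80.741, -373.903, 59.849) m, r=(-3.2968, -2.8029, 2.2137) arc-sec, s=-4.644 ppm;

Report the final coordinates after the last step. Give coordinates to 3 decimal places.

X=-1659361.327 m, Y=192396.466 m, Z=6136135.666 m

start: φ=74.871615°, λ=173.395554°, h=1421.001 m
→ ECEF (a=6378388.000, f=1/297.0): X=-1659175.1634, Y=192103.5886, Z=6136561.1190
→ Helmert 7p (PV): X=-1659202.8410, Y=192690.9960, Z=6136129.9400
→ Helmert 7p (PV): X=-1659361.3272, Y=192396.4665, Z=6136135.6664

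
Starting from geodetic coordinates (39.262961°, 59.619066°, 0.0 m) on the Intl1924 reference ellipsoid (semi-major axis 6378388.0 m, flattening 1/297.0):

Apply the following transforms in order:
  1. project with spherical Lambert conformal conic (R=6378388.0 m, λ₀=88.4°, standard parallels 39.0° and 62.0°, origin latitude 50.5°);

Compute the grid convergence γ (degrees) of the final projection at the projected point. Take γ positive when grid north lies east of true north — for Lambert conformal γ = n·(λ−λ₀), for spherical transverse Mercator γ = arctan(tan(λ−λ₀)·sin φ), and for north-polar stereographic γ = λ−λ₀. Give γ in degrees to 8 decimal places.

-22.36206496

start: φ=39.262961°, λ=59.619066°, h=0.000 m
→ into lcc (λ₀=88.4°): φ=39.26296100°, λ−λ₀=-28.78093400°
convergence γ = -22.36206496°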